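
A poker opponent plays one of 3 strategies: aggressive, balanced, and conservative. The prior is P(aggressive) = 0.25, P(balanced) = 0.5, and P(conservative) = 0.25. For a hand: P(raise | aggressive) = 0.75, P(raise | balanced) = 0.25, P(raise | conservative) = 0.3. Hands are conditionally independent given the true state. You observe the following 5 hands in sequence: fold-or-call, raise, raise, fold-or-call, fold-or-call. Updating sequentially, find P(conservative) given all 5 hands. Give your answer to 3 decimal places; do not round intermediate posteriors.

After 'fold-or-call': normaliser = 0.25·0.2500 + 0.75·0.5000 + 0.7·0.2500; P(aggressive) ≈ 0.1020, P(balanced) ≈ 0.6122, P(conservative) ≈ 0.2857
After 'raise': normaliser = 0.75·0.1020 + 0.25·0.6122 + 0.3·0.2857; P(aggressive) ≈ 0.2427, P(balanced) ≈ 0.4854, P(conservative) ≈ 0.2718
After 'raise': normaliser = 0.75·0.2427 + 0.25·0.4854 + 0.3·0.2718; P(aggressive) ≈ 0.4729, P(balanced) ≈ 0.3153, P(conservative) ≈ 0.2119
After 'fold-or-call': normaliser = 0.25·0.4729 + 0.75·0.3153 + 0.7·0.2119; P(aggressive) ≈ 0.2351, P(balanced) ≈ 0.4701, P(conservative) ≈ 0.2948
After 'fold-or-call': normaliser = 0.25·0.2351 + 0.75·0.4701 + 0.7·0.2948; P(aggressive) ≈ 0.0951, P(balanced) ≈ 0.5708, P(conservative) ≈ 0.3341

0.334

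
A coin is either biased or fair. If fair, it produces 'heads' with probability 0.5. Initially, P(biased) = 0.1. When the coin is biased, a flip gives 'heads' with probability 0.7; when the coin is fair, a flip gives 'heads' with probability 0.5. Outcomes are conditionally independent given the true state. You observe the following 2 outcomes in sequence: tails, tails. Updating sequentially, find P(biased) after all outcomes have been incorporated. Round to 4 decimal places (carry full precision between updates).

0.0385

After 'tails': P(biased) = 0.3·0.1000 / (0.3·0.1000 + 0.5·0.9000) ≈ 0.0625
After 'tails': P(biased) = 0.3·0.0625 / (0.3·0.0625 + 0.5·0.9375) ≈ 0.0385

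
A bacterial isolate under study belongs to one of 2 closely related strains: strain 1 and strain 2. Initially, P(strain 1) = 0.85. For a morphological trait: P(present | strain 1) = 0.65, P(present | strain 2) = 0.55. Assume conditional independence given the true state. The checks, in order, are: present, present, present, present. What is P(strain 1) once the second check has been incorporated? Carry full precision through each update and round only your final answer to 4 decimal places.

After 'present': P(strain 1) = 0.65·0.8500 / (0.65·0.8500 + 0.55·0.1500) ≈ 0.8701
After 'present': P(strain 1) = 0.65·0.8701 / (0.65·0.8701 + 0.55·0.1299) ≈ 0.8878

0.8878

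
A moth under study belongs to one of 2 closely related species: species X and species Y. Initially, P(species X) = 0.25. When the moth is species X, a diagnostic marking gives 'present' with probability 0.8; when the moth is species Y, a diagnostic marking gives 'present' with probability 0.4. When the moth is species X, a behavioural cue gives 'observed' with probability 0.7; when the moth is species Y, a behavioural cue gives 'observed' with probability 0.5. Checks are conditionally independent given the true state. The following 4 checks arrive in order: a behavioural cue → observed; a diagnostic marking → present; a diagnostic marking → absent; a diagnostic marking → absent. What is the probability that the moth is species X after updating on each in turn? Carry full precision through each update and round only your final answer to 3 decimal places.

After a behavioural cue='observed': P(species X) = 0.7·0.2500 / (0.7·0.2500 + 0.5·0.7500) ≈ 0.3182
After a diagnostic marking='present': P(species X) = 0.8·0.3182 / (0.8·0.3182 + 0.4·0.6818) ≈ 0.4828
After a diagnostic marking='absent': P(species X) = 0.2·0.4828 / (0.2·0.4828 + 0.6·0.5172) ≈ 0.2373
After a diagnostic marking='absent': P(species X) = 0.2·0.2373 / (0.2·0.2373 + 0.6·0.7627) ≈ 0.0940

0.094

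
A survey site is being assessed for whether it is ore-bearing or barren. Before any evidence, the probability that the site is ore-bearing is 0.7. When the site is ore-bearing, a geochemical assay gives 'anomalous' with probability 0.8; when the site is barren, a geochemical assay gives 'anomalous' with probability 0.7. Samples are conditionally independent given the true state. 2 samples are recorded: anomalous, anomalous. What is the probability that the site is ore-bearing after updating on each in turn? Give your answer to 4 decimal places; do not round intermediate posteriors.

Apply Bayes' rule sequentially, carrying P(ore) forward.
After 'anomalous': P(ore) = 0.8·0.7000 / (0.8·0.7000 + 0.7·0.3000) ≈ 0.7273
After 'anomalous': P(ore) = 0.8·0.7273 / (0.8·0.7273 + 0.7·0.2727) ≈ 0.7529

0.7529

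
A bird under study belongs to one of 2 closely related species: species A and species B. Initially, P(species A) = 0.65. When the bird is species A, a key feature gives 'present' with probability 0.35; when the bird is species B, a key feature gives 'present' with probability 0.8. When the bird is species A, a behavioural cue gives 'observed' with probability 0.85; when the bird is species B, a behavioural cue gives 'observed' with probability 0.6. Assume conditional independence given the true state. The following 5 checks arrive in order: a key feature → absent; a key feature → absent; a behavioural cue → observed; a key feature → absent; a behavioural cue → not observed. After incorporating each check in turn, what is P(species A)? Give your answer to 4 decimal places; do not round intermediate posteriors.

0.9713

After a key feature='absent': P(species A) = 0.65·0.6500 / (0.65·0.6500 + 0.2·0.3500) ≈ 0.8579
After a key feature='absent': P(species A) = 0.65·0.8579 / (0.65·0.8579 + 0.2·0.1421) ≈ 0.9515
After a behavioural cue='observed': P(species A) = 0.85·0.9515 / (0.85·0.9515 + 0.6·0.0485) ≈ 0.9653
After a key feature='absent': P(species A) = 0.65·0.9653 / (0.65·0.9653 + 0.2·0.0347) ≈ 0.9890
After a behavioural cue='not observed': P(species A) = 0.15·0.9890 / (0.15·0.9890 + 0.4·0.0110) ≈ 0.9713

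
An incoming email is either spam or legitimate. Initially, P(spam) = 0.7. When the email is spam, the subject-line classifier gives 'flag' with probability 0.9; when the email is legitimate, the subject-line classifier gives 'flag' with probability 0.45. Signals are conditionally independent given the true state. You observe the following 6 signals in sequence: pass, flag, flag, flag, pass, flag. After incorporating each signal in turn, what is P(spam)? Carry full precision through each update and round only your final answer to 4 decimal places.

After 'pass': P(spam) = 0.1·0.7000 / (0.1·0.7000 + 0.55·0.3000) ≈ 0.2979
After 'flag': P(spam) = 0.9·0.2979 / (0.9·0.2979 + 0.45·0.7021) ≈ 0.4590
After 'flag': P(spam) = 0.9·0.4590 / (0.9·0.4590 + 0.45·0.5410) ≈ 0.6292
After 'flag': P(spam) = 0.9·0.6292 / (0.9·0.6292 + 0.45·0.3708) ≈ 0.7724
After 'pass': P(spam) = 0.1·0.7724 / (0.1·0.7724 + 0.55·0.2276) ≈ 0.3816
After 'flag': P(spam) = 0.9·0.3816 / (0.9·0.3816 + 0.45·0.6184) ≈ 0.5524

0.5524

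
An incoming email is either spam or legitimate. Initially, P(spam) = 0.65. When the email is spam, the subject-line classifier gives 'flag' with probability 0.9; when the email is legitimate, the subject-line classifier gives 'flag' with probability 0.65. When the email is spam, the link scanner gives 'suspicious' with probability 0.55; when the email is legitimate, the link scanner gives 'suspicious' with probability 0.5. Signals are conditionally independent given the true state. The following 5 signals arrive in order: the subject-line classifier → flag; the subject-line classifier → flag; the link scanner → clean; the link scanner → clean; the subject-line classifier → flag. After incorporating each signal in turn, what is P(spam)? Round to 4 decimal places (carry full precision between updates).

0.7997

Apply Bayes' rule sequentially, carrying P(spam) forward.
After the subject-line classifier='flag': P(spam) = 0.9·0.6500 / (0.9·0.6500 + 0.65·0.3500) ≈ 0.7200
After the subject-line classifier='flag': P(spam) = 0.9·0.7200 / (0.9·0.7200 + 0.65·0.2800) ≈ 0.7807
After the link scanner='clean': P(spam) = 0.45·0.7807 / (0.45·0.7807 + 0.5·0.2193) ≈ 0.7622
After the link scanner='clean': P(spam) = 0.45·0.7622 / (0.45·0.7622 + 0.5·0.2378) ≈ 0.7425
After the subject-line classifier='flag': P(spam) = 0.9·0.7425 / (0.9·0.7425 + 0.65·0.2575) ≈ 0.7997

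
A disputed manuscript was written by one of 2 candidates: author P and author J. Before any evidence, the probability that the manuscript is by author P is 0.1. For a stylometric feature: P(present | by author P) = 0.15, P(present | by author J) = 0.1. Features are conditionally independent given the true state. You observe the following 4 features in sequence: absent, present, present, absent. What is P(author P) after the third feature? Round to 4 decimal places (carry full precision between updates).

0.1910

Apply Bayes' rule sequentially, carrying P(author P) forward.
After 'absent': P(author P) = 0.85·0.1000 / (0.85·0.1000 + 0.9·0.9000) ≈ 0.0950
After 'present': P(author P) = 0.15·0.0950 / (0.15·0.0950 + 0.1·0.9050) ≈ 0.1360
After 'present': P(author P) = 0.15·0.1360 / (0.15·0.1360 + 0.1·0.8640) ≈ 0.1910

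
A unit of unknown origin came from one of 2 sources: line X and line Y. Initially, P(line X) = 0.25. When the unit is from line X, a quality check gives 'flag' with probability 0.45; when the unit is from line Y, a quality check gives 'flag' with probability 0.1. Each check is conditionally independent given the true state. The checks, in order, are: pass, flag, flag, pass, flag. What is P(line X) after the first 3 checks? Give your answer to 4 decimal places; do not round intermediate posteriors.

After 'pass': P(line X) = 0.55·0.2500 / (0.55·0.2500 + 0.9·0.7500) ≈ 0.1692
After 'flag': P(line X) = 0.45·0.1692 / (0.45·0.1692 + 0.1·0.8308) ≈ 0.4783
After 'flag': P(line X) = 0.45·0.4783 / (0.45·0.4783 + 0.1·0.5217) ≈ 0.8049

0.8049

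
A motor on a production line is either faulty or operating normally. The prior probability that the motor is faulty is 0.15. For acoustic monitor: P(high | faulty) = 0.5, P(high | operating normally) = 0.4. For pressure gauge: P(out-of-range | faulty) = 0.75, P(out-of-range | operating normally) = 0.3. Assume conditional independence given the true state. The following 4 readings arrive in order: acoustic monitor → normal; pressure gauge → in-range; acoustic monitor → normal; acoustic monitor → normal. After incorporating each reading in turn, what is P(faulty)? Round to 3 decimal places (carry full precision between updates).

0.035

Apply Bayes' rule sequentially, carrying P(faulty) forward.
After acoustic monitor='normal': P(faulty) = 0.5·0.1500 / (0.5·0.1500 + 0.6·0.8500) ≈ 0.1282
After pressure gauge='in-range': P(faulty) = 0.25·0.1282 / (0.25·0.1282 + 0.7·0.8718) ≈ 0.0499
After acoustic monitor='normal': P(faulty) = 0.5·0.0499 / (0.5·0.0499 + 0.6·0.9501) ≈ 0.0419
After acoustic monitor='normal': P(faulty) = 0.5·0.0419 / (0.5·0.0419 + 0.6·0.9581) ≈ 0.0352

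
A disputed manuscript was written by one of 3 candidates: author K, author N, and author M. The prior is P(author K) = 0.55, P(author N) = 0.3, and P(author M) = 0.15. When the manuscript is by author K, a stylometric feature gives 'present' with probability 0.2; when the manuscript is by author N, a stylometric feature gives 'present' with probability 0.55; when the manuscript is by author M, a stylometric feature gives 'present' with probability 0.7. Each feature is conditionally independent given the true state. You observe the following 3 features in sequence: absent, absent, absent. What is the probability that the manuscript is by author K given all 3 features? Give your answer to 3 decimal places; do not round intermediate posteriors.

0.900

Apply Bayes' rule sequentially, carrying P(author K) forward.
After 'absent': normaliser = 0.8·0.5500 + 0.45·0.3000 + 0.3·0.1500; P(author K) ≈ 0.7097, P(author N) ≈ 0.2177, P(author M) ≈ 0.0726
After 'absent': normaliser = 0.8·0.7097 + 0.45·0.2177 + 0.3·0.0726; P(author K) ≈ 0.8258, P(author N) ≈ 0.1425, P(author M) ≈ 0.0317
After 'absent': normaliser = 0.8·0.8258 + 0.45·0.1425 + 0.3·0.0317; P(author K) ≈ 0.8997, P(author N) ≈ 0.0873, P(author M) ≈ 0.0129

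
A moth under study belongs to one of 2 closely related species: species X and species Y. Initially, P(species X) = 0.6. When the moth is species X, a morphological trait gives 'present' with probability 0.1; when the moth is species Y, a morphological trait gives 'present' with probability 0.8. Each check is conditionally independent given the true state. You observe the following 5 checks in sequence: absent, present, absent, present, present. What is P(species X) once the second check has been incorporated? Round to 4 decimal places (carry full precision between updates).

Apply Bayes' rule sequentially, carrying P(species X) forward.
After 'absent': P(species X) = 0.9·0.6000 / (0.9·0.6000 + 0.2·0.4000) ≈ 0.8710
After 'present': P(species X) = 0.1·0.8710 / (0.1·0.8710 + 0.8·0.1290) ≈ 0.4576

0.4576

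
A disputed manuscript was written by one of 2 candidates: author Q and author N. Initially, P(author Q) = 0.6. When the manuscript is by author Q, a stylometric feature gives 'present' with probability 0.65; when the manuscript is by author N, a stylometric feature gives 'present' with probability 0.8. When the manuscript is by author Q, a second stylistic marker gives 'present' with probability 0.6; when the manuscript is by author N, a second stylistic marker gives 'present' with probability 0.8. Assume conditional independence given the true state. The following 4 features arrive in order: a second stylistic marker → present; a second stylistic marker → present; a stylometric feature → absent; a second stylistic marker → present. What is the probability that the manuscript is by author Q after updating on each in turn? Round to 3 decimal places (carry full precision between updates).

After a second stylistic marker='present': P(author Q) = 0.6·0.6000 / (0.6·0.6000 + 0.8·0.4000) ≈ 0.5294
After a second stylistic marker='present': P(author Q) = 0.6·0.5294 / (0.6·0.5294 + 0.8·0.4706) ≈ 0.4576
After a stylometric feature='absent': P(author Q) = 0.35·0.4576 / (0.35·0.4576 + 0.2·0.5424) ≈ 0.5962
After a second stylistic marker='present': P(author Q) = 0.6·0.5962 / (0.6·0.5962 + 0.8·0.4038) ≈ 0.5255

0.525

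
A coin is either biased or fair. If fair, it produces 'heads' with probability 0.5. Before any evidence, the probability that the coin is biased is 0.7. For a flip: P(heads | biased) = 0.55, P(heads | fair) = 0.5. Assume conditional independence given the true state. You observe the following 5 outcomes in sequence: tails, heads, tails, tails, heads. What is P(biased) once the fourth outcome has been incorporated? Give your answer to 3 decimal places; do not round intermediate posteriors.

0.652

After 'tails': P(biased) = 0.45·0.7000 / (0.45·0.7000 + 0.5·0.3000) ≈ 0.6774
After 'heads': P(biased) = 0.55·0.6774 / (0.55·0.6774 + 0.5·0.3226) ≈ 0.6979
After 'tails': P(biased) = 0.45·0.6979 / (0.45·0.6979 + 0.5·0.3021) ≈ 0.6752
After 'tails': P(biased) = 0.45·0.6752 / (0.45·0.6752 + 0.5·0.3248) ≈ 0.6517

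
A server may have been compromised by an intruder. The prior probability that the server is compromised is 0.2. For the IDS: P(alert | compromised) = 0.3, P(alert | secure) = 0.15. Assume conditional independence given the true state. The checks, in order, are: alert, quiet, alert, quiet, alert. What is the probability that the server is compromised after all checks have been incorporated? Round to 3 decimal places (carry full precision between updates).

Each posterior becomes the prior for the next update.
After 'alert': P(compromised) = 0.3·0.2000 / (0.3·0.2000 + 0.15·0.8000) ≈ 0.3333
After 'quiet': P(compromised) = 0.7·0.3333 / (0.7·0.3333 + 0.85·0.6667) ≈ 0.2917
After 'alert': P(compromised) = 0.3·0.2917 / (0.3·0.2917 + 0.15·0.7083) ≈ 0.4516
After 'quiet': P(compromised) = 0.7·0.4516 / (0.7·0.4516 + 0.85·0.5484) ≈ 0.4041
After 'alert': P(compromised) = 0.3·0.4041 / (0.3·0.4041 + 0.15·0.5959) ≈ 0.5756

0.576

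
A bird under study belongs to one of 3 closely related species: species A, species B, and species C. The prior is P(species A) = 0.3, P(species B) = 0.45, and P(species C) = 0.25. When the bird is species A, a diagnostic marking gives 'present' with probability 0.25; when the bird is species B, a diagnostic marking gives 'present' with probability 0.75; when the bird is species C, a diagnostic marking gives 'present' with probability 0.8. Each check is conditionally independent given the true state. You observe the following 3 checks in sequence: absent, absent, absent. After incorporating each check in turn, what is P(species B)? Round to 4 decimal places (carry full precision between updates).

After 'absent': normaliser = 0.75·0.3000 + 0.25·0.4500 + 0.2·0.2500; P(species A) ≈ 0.5806, P(species B) ≈ 0.2903, P(species C) ≈ 0.1290
After 'absent': normaliser = 0.75·0.5806 + 0.25·0.2903 + 0.2·0.1290; P(species A) ≈ 0.8157, P(species B) ≈ 0.1360, P(species C) ≈ 0.0483
After 'absent': normaliser = 0.75·0.8157 + 0.25·0.1360 + 0.2·0.0483; P(species A) ≈ 0.9334, P(species B) ≈ 0.0519, P(species C) ≈ 0.0147

0.0519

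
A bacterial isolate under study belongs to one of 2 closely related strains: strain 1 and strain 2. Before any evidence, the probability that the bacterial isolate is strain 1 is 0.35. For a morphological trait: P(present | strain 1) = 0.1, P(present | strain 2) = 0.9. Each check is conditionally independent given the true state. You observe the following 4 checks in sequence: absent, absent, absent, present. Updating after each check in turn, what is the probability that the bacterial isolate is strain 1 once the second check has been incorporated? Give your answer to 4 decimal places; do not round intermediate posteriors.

0.9776

After 'absent': P(strain 1) = 0.9·0.3500 / (0.9·0.3500 + 0.1·0.6500) ≈ 0.8289
After 'absent': P(strain 1) = 0.9·0.8289 / (0.9·0.8289 + 0.1·0.1711) ≈ 0.9776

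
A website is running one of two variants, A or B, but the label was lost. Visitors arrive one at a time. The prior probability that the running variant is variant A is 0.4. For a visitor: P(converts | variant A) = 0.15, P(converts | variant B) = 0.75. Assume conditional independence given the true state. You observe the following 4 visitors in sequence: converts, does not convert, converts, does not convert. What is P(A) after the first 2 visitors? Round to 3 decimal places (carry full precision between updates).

0.312

After 'converts': P(A) = 0.15·0.4000 / (0.15·0.4000 + 0.75·0.6000) ≈ 0.1176
After 'does not convert': P(A) = 0.85·0.1176 / (0.85·0.1176 + 0.25·0.8824) ≈ 0.3119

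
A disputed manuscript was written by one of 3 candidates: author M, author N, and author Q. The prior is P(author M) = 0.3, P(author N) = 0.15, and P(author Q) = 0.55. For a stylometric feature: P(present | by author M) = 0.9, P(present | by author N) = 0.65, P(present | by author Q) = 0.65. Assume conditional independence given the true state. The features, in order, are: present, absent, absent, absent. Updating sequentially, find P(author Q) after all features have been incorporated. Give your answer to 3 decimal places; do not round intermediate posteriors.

0.775

Each posterior becomes the prior for the next update.
After 'present': normaliser = 0.9·0.3000 + 0.65·0.1500 + 0.65·0.5500; P(author M) ≈ 0.3724, P(author N) ≈ 0.1345, P(author Q) ≈ 0.4931
After 'absent': normaliser = 0.1·0.3724 + 0.35·0.1345 + 0.35·0.4931; P(author M) ≈ 0.1450, P(author N) ≈ 0.1832, P(author Q) ≈ 0.6718
After 'absent': normaliser = 0.1·0.1450 + 0.35·0.1832 + 0.35·0.6718; P(author M) ≈ 0.0462, P(author N) ≈ 0.2044, P(author Q) ≈ 0.7494
After 'absent': normaliser = 0.1·0.0462 + 0.35·0.2044 + 0.35·0.7494; P(author M) ≈ 0.0137, P(author N) ≈ 0.2114, P(author Q) ≈ 0.7750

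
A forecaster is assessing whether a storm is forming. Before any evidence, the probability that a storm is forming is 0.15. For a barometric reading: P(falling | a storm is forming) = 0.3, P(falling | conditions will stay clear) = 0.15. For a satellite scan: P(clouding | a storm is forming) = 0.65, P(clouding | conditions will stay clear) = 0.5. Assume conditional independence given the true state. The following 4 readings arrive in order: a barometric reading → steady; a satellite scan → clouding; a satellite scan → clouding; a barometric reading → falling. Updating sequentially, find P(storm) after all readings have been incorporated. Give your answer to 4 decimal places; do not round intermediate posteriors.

0.3294

After a barometric reading='steady': P(storm) = 0.7·0.1500 / (0.7·0.1500 + 0.85·0.8500) ≈ 0.1269
After a satellite scan='clouding': P(storm) = 0.65·0.1269 / (0.65·0.1269 + 0.5·0.8731) ≈ 0.1589
After a satellite scan='clouding': P(storm) = 0.65·0.1589 / (0.65·0.1589 + 0.5·0.8411) ≈ 0.1972
After a barometric reading='falling': P(storm) = 0.3·0.1972 / (0.3·0.1972 + 0.15·0.8028) ≈ 0.3294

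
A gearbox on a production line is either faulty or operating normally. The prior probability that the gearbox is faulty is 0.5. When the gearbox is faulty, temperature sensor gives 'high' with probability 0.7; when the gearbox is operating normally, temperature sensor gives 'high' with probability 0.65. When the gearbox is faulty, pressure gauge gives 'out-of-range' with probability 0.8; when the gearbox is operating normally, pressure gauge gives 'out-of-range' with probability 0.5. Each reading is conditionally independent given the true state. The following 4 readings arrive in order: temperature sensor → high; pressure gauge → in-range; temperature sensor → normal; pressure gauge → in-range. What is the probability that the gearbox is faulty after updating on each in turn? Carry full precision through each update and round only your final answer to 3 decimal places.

Apply Bayes' rule sequentially, carrying P(faulty) forward.
After temperature sensor='high': P(faulty) = 0.7·0.5000 / (0.7·0.5000 + 0.65·0.5000) ≈ 0.5185
After pressure gauge='in-range': P(faulty) = 0.2·0.5185 / (0.2·0.5185 + 0.5·0.4815) ≈ 0.3011
After temperature sensor='normal': P(faulty) = 0.3·0.3011 / (0.3·0.3011 + 0.35·0.6989) ≈ 0.2697
After pressure gauge='in-range': P(faulty) = 0.2·0.2697 / (0.2·0.2697 + 0.5·0.7303) ≈ 0.1287

0.129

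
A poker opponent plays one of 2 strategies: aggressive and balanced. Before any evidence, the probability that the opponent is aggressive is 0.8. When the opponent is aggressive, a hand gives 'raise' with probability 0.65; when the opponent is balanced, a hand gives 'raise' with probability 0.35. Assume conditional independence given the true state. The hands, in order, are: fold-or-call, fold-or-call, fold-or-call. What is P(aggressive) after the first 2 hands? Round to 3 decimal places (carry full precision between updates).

0.537

Apply Bayes' rule sequentially, carrying P(aggressive) forward.
After 'fold-or-call': P(aggressive) = 0.35·0.8000 / (0.35·0.8000 + 0.65·0.2000) ≈ 0.6829
After 'fold-or-call': P(aggressive) = 0.35·0.6829 / (0.35·0.6829 + 0.65·0.3171) ≈ 0.5370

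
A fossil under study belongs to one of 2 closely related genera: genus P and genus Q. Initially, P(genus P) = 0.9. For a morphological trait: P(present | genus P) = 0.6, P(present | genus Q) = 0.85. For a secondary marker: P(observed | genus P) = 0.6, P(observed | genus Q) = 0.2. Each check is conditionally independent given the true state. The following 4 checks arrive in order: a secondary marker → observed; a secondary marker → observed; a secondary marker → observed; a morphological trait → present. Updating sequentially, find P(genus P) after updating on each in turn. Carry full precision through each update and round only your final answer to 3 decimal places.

Each posterior becomes the prior for the next update.
After a secondary marker='observed': P(genus P) = 0.6·0.9000 / (0.6·0.9000 + 0.2·0.1000) ≈ 0.9643
After a secondary marker='observed': P(genus P) = 0.6·0.9643 / (0.6·0.9643 + 0.2·0.0357) ≈ 0.9878
After a secondary marker='observed': P(genus P) = 0.6·0.9878 / (0.6·0.9878 + 0.2·0.0122) ≈ 0.9959
After a morphological trait='present': P(genus P) = 0.6·0.9959 / (0.6·0.9959 + 0.85·0.0041) ≈ 0.9942

0.994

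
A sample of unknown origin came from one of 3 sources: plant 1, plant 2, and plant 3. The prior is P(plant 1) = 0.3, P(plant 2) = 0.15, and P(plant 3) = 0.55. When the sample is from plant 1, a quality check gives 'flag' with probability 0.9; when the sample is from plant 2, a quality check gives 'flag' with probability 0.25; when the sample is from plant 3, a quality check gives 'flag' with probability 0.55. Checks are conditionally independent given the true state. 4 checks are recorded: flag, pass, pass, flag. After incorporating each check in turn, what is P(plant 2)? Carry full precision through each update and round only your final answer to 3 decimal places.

0.127

Each posterior becomes the prior for the next update.
After 'flag': normaliser = 0.9·0.3000 + 0.25·0.1500 + 0.55·0.5500; P(plant 1) ≈ 0.4426, P(plant 2) ≈ 0.0615, P(plant 3) ≈ 0.4959
After 'pass': normaliser = 0.1·0.4426 + 0.75·0.0615 + 0.45·0.4959; P(plant 1) ≈ 0.1412, P(plant 2) ≈ 0.1471, P(plant 3) ≈ 0.7118
After 'pass': normaliser = 0.1·0.1412 + 0.75·0.1471 + 0.45·0.7118; P(plant 1) ≈ 0.0317, P(plant 2) ≈ 0.2480, P(plant 3) ≈ 0.7202
After 'flag': normaliser = 0.9·0.0317 + 0.25·0.2480 + 0.55·0.7202; P(plant 1) ≈ 0.0587, P(plant 2) ≈ 0.1274, P(plant 3) ≈ 0.8139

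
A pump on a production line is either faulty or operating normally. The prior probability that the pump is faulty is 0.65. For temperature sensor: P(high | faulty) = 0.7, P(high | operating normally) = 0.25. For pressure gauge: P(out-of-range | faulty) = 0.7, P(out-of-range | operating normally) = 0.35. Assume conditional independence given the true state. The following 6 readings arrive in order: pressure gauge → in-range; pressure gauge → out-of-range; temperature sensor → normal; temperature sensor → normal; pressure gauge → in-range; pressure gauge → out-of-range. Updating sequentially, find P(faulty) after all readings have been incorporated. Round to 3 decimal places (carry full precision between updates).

After pressure gauge='in-range': P(faulty) = 0.3·0.6500 / (0.3·0.6500 + 0.65·0.3500) ≈ 0.4615
After pressure gauge='out-of-range': P(faulty) = 0.7·0.4615 / (0.7·0.4615 + 0.35·0.5385) ≈ 0.6316
After temperature sensor='normal': P(faulty) = 0.3·0.6316 / (0.3·0.6316 + 0.75·0.3684) ≈ 0.4068
After temperature sensor='normal': P(faulty) = 0.3·0.4068 / (0.3·0.4068 + 0.75·0.5932) ≈ 0.2152
After pressure gauge='in-range': P(faulty) = 0.3·0.2152 / (0.3·0.2152 + 0.65·0.7848) ≈ 0.1124
After pressure gauge='out-of-range': P(faulty) = 0.7·0.1124 / (0.7·0.1124 + 0.35·0.8876) ≈ 0.2020

0.202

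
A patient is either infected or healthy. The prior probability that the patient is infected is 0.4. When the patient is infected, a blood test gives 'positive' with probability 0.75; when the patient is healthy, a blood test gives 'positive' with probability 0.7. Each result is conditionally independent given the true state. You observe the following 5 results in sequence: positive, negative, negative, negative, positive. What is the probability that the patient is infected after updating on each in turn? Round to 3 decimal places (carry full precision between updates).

0.307

Apply Bayes' rule sequentially, carrying P(infected) forward.
After 'positive': P(infected) = 0.75·0.4000 / (0.75·0.4000 + 0.7·0.6000) ≈ 0.4167
After 'negative': P(infected) = 0.25·0.4167 / (0.25·0.4167 + 0.3·0.5833) ≈ 0.3731
After 'negative': P(infected) = 0.25·0.3731 / (0.25·0.3731 + 0.3·0.6269) ≈ 0.3316
After 'negative': P(infected) = 0.25·0.3316 / (0.25·0.3316 + 0.3·0.6684) ≈ 0.2925
After 'positive': P(infected) = 0.75·0.2925 / (0.75·0.2925 + 0.7·0.7075) ≈ 0.3069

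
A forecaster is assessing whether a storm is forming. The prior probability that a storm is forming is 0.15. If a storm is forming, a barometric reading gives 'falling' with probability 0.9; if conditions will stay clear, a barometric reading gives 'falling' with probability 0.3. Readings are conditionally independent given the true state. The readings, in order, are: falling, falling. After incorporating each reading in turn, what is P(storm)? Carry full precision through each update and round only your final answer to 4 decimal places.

After 'falling': P(storm) = 0.9·0.1500 / (0.9·0.1500 + 0.3·0.8500) ≈ 0.3462
After 'falling': P(storm) = 0.9·0.3462 / (0.9·0.3462 + 0.3·0.6538) ≈ 0.6136

0.6136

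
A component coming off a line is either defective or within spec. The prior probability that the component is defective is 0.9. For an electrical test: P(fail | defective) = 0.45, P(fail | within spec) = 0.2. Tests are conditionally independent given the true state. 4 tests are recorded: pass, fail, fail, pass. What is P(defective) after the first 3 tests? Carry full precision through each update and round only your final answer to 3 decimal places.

0.969

After 'pass': P(defective) = 0.55·0.9000 / (0.55·0.9000 + 0.8·0.1000) ≈ 0.8609
After 'fail': P(defective) = 0.45·0.8609 / (0.45·0.8609 + 0.2·0.1391) ≈ 0.9330
After 'fail': P(defective) = 0.45·0.9330 / (0.45·0.9330 + 0.2·0.0670) ≈ 0.9691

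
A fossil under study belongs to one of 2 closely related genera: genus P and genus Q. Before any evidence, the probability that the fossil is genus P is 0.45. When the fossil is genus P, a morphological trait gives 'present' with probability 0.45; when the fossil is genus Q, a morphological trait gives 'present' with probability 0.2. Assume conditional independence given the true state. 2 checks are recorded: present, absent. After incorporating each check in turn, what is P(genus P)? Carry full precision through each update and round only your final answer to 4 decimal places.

Apply Bayes' rule sequentially, carrying P(genus P) forward.
After 'present': P(genus P) = 0.45·0.4500 / (0.45·0.4500 + 0.2·0.5500) ≈ 0.6480
After 'absent': P(genus P) = 0.55·0.6480 / (0.55·0.6480 + 0.8·0.3520) ≈ 0.5586

0.5586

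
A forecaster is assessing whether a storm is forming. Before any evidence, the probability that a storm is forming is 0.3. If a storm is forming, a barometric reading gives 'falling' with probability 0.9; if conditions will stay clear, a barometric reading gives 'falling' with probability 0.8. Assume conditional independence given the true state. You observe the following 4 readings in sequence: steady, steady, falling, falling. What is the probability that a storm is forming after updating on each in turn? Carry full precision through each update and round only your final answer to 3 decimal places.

After 'steady': P(storm) = 0.1·0.3000 / (0.1·0.3000 + 0.2·0.7000) ≈ 0.1765
After 'steady': P(storm) = 0.1·0.1765 / (0.1·0.1765 + 0.2·0.8235) ≈ 0.0968
After 'falling': P(storm) = 0.9·0.0968 / (0.9·0.0968 + 0.8·0.9032) ≈ 0.1076
After 'falling': P(storm) = 0.9·0.1076 / (0.9·0.1076 + 0.8·0.8924) ≈ 0.1194

0.119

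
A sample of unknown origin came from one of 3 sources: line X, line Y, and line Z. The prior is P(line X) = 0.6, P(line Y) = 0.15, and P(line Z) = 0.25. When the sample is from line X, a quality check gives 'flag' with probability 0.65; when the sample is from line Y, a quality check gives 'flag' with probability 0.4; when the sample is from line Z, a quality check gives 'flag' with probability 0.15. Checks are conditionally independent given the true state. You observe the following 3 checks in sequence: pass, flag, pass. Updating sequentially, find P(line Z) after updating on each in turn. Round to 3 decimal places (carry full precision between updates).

0.281

After 'pass': normaliser = 0.35·0.6000 + 0.6·0.1500 + 0.85·0.2500; P(line X) ≈ 0.4098, P(line Y) ≈ 0.1756, P(line Z) ≈ 0.4146
After 'flag': normaliser = 0.65·0.4098 + 0.4·0.1756 + 0.15·0.4146; P(line X) ≈ 0.6679, P(line Y) ≈ 0.1761, P(line Z) ≈ 0.1560
After 'pass': normaliser = 0.35·0.6679 + 0.6·0.1761 + 0.85·0.1560; P(line X) ≈ 0.4952, P(line Y) ≈ 0.2239, P(line Z) ≈ 0.2809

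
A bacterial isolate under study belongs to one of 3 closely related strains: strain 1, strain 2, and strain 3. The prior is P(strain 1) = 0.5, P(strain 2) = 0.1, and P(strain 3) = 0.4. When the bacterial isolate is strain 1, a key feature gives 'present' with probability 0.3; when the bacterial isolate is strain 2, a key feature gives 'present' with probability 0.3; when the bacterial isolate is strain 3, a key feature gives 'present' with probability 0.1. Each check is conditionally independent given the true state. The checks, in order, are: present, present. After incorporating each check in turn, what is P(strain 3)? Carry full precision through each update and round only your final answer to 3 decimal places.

Apply Bayes' rule sequentially, carrying P(strain 3) forward.
After 'present': normaliser = 0.3·0.5000 + 0.3·0.1000 + 0.1·0.4000; P(strain 1) ≈ 0.6818, P(strain 2) ≈ 0.1364, P(strain 3) ≈ 0.1818
After 'present': normaliser = 0.3·0.6818 + 0.3·0.1364 + 0.1·0.1818; P(strain 1) ≈ 0.7759, P(strain 2) ≈ 0.1552, P(strain 3) ≈ 0.0690

0.069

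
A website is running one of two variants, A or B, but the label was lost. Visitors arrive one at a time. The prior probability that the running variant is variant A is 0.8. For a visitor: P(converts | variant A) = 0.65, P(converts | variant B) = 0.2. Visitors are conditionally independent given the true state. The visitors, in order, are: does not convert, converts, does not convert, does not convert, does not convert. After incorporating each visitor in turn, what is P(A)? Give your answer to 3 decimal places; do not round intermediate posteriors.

0.323

After 'does not convert': P(A) = 0.35·0.8000 / (0.35·0.8000 + 0.8·0.2000) ≈ 0.6364
After 'converts': P(A) = 0.65·0.6364 / (0.65·0.6364 + 0.2·0.3636) ≈ 0.8505
After 'does not convert': P(A) = 0.35·0.8505 / (0.35·0.8505 + 0.8·0.1495) ≈ 0.7133
After 'does not convert': P(A) = 0.35·0.7133 / (0.35·0.7133 + 0.8·0.2867) ≈ 0.5212
After 'does not convert': P(A) = 0.35·0.5212 / (0.35·0.5212 + 0.8·0.4788) ≈ 0.3226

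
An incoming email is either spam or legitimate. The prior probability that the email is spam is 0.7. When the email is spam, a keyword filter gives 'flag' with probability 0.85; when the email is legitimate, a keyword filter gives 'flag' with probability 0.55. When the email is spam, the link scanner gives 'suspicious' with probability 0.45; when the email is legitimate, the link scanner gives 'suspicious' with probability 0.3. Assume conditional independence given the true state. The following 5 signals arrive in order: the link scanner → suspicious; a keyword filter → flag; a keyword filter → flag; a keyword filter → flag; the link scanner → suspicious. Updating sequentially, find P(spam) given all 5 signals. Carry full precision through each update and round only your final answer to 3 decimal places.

0.951

After the link scanner='suspicious': P(spam) = 0.45·0.7000 / (0.45·0.7000 + 0.3·0.3000) ≈ 0.7778
After a keyword filter='flag': P(spam) = 0.85·0.7778 / (0.85·0.7778 + 0.55·0.2222) ≈ 0.8440
After a keyword filter='flag': P(spam) = 0.85·0.8440 / (0.85·0.8440 + 0.55·0.1560) ≈ 0.8932
After a keyword filter='flag': P(spam) = 0.85·0.8932 / (0.85·0.8932 + 0.55·0.1068) ≈ 0.9282
After the link scanner='suspicious': P(spam) = 0.45·0.9282 / (0.45·0.9282 + 0.3·0.0718) ≈ 0.9509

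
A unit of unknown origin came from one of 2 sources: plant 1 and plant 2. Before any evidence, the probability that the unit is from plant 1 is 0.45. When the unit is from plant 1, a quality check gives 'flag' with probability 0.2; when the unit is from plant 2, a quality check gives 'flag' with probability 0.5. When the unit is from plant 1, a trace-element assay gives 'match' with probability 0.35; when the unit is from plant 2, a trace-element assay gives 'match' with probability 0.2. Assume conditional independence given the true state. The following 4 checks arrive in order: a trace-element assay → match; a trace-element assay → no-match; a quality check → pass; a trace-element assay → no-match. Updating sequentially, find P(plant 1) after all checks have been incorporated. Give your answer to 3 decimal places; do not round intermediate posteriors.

Each posterior becomes the prior for the next update.
After a trace-element assay='match': P(plant 1) = 0.35·0.4500 / (0.35·0.4500 + 0.2·0.5500) ≈ 0.5888
After a trace-element assay='no-match': P(plant 1) = 0.65·0.5888 / (0.65·0.5888 + 0.8·0.4112) ≈ 0.5378
After a quality check='pass': P(plant 1) = 0.8·0.5378 / (0.8·0.5378 + 0.5·0.4622) ≈ 0.6505
After a trace-element assay='no-match': P(plant 1) = 0.65·0.6505 / (0.65·0.6505 + 0.8·0.3495) ≈ 0.6020

0.602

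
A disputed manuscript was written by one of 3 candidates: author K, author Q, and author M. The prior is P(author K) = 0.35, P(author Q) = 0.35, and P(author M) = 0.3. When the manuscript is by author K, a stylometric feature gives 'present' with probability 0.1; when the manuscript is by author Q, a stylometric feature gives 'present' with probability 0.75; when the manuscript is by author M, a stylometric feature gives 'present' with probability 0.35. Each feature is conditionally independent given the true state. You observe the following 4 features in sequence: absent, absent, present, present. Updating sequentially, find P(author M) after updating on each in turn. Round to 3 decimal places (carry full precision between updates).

After 'absent': normaliser = 0.9·0.3500 + 0.25·0.3500 + 0.65·0.3000; P(author K) ≈ 0.5272, P(author Q) ≈ 0.1464, P(author M) ≈ 0.3264
After 'absent': normaliser = 0.9·0.5272 + 0.25·0.1464 + 0.65·0.3264; P(author K) ≈ 0.6561, P(author Q) ≈ 0.0506, P(author M) ≈ 0.2933
After 'present': normaliser = 0.1·0.6561 + 0.75·0.0506 + 0.35·0.2933; P(author K) ≈ 0.3181, P(author Q) ≈ 0.1841, P(author M) ≈ 0.4978
After 'present': normaliser = 0.1·0.3181 + 0.75·0.1841 + 0.35·0.4978; P(author K) ≈ 0.0924, P(author Q) ≈ 0.4012, P(author M) ≈ 0.5063

0.506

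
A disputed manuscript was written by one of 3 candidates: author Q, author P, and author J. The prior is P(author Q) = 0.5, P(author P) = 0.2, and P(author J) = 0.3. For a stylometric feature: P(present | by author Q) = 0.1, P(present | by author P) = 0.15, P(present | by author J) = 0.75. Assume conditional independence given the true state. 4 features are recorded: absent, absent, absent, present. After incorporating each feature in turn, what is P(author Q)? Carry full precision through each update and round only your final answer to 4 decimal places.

After 'absent': normaliser = 0.9·0.5000 + 0.85·0.2000 + 0.25·0.3000; P(author Q) ≈ 0.6475, P(author P) ≈ 0.2446, P(author J) ≈ 0.1079
After 'absent': normaliser = 0.9·0.6475 + 0.85·0.2446 + 0.25·0.1079; P(author Q) ≈ 0.7127, P(author P) ≈ 0.2543, P(author J) ≈ 0.0330
After 'absent': normaliser = 0.9·0.7127 + 0.85·0.2543 + 0.25·0.0330; P(author Q) ≈ 0.7408, P(author P) ≈ 0.2496, P(author J) ≈ 0.0095
After 'present': normaliser = 0.1·0.7408 + 0.15·0.2496 + 0.75·0.0095; P(author Q) ≈ 0.6243, P(author P) ≈ 0.3155, P(author J) ≈ 0.0602

0.6243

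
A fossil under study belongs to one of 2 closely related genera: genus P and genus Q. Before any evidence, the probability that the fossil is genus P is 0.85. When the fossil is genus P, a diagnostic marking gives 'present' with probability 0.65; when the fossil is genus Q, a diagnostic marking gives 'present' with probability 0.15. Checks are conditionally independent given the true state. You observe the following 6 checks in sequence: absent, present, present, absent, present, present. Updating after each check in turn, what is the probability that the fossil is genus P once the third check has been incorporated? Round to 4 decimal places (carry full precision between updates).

0.9777

Each posterior becomes the prior for the next update.
After 'absent': P(genus P) = 0.35·0.8500 / (0.35·0.8500 + 0.85·0.1500) ≈ 0.7000
After 'present': P(genus P) = 0.65·0.7000 / (0.65·0.7000 + 0.15·0.3000) ≈ 0.9100
After 'present': P(genus P) = 0.65·0.9100 / (0.65·0.9100 + 0.15·0.0900) ≈ 0.9777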